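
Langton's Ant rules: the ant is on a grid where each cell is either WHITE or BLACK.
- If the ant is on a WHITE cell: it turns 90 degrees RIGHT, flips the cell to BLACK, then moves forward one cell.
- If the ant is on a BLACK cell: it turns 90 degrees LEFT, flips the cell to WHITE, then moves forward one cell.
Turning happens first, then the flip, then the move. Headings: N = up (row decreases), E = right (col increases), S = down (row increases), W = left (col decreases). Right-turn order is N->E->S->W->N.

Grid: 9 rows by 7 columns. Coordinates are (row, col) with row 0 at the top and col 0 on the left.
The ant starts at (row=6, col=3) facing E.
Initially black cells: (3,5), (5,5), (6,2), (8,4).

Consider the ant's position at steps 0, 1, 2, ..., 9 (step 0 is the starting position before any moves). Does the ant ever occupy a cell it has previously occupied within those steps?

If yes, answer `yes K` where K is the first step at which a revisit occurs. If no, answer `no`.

Step 1: on WHITE (6,3): turn R to S, flip to black, move to (7,3). |black|=5 — new cell
Step 2: on WHITE (7,3): turn R to W, flip to black, move to (7,2). |black|=6 — new cell
Step 3: on WHITE (7,2): turn R to N, flip to black, move to (6,2). |black|=7 — new cell
Step 4: on BLACK (6,2): turn L to W, flip to white, move to (6,1). |black|=6 — new cell
Step 5: on WHITE (6,1): turn R to N, flip to black, move to (5,1). |black|=7 — new cell
Step 6: on WHITE (5,1): turn R to E, flip to black, move to (5,2). |black|=8 — new cell
Step 7: on WHITE (5,2): turn R to S, flip to black, move to (6,2). |black|=9 — REVISIT

Answer: yes 7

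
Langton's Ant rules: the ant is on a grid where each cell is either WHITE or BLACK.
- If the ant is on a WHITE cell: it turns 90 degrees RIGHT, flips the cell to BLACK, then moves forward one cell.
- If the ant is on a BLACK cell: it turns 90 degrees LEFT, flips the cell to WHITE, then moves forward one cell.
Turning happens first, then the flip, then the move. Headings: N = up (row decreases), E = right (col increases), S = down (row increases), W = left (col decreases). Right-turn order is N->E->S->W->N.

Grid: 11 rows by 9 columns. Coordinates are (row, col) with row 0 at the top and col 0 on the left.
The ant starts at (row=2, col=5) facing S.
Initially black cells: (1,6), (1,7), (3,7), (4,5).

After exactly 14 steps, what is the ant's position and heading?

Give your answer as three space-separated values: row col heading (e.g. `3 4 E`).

Step 1: on WHITE (2,5): turn R to W, flip to black, move to (2,4). |black|=5
Step 2: on WHITE (2,4): turn R to N, flip to black, move to (1,4). |black|=6
Step 3: on WHITE (1,4): turn R to E, flip to black, move to (1,5). |black|=7
Step 4: on WHITE (1,5): turn R to S, flip to black, move to (2,5). |black|=8
Step 5: on BLACK (2,5): turn L to E, flip to white, move to (2,6). |black|=7
Step 6: on WHITE (2,6): turn R to S, flip to black, move to (3,6). |black|=8
Step 7: on WHITE (3,6): turn R to W, flip to black, move to (3,5). |black|=9
Step 8: on WHITE (3,5): turn R to N, flip to black, move to (2,5). |black|=10
Step 9: on WHITE (2,5): turn R to E, flip to black, move to (2,6). |black|=11
Step 10: on BLACK (2,6): turn L to N, flip to white, move to (1,6). |black|=10
Step 11: on BLACK (1,6): turn L to W, flip to white, move to (1,5). |black|=9
Step 12: on BLACK (1,5): turn L to S, flip to white, move to (2,5). |black|=8
Step 13: on BLACK (2,5): turn L to E, flip to white, move to (2,6). |black|=7
Step 14: on WHITE (2,6): turn R to S, flip to black, move to (3,6). |black|=8

Answer: 3 6 S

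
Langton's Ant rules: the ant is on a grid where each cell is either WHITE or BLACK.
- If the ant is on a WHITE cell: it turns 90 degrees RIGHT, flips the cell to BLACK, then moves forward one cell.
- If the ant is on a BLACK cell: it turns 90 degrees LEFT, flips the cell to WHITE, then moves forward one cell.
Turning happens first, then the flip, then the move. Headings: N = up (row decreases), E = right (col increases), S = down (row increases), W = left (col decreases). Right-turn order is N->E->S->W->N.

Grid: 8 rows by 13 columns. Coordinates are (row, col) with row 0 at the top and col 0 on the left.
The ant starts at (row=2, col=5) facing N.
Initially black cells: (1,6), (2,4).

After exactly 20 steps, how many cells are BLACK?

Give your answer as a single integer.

Answer: 8

Derivation:
Step 1: on WHITE (2,5): turn R to E, flip to black, move to (2,6). |black|=3
Step 2: on WHITE (2,6): turn R to S, flip to black, move to (3,6). |black|=4
Step 3: on WHITE (3,6): turn R to W, flip to black, move to (3,5). |black|=5
Step 4: on WHITE (3,5): turn R to N, flip to black, move to (2,5). |black|=6
Step 5: on BLACK (2,5): turn L to W, flip to white, move to (2,4). |black|=5
Step 6: on BLACK (2,4): turn L to S, flip to white, move to (3,4). |black|=4
Step 7: on WHITE (3,4): turn R to W, flip to black, move to (3,3). |black|=5
Step 8: on WHITE (3,3): turn R to N, flip to black, move to (2,3). |black|=6
Step 9: on WHITE (2,3): turn R to E, flip to black, move to (2,4). |black|=7
Step 10: on WHITE (2,4): turn R to S, flip to black, move to (3,4). |black|=8
Step 11: on BLACK (3,4): turn L to E, flip to white, move to (3,5). |black|=7
Step 12: on BLACK (3,5): turn L to N, flip to white, move to (2,5). |black|=6
Step 13: on WHITE (2,5): turn R to E, flip to black, move to (2,6). |black|=7
Step 14: on BLACK (2,6): turn L to N, flip to white, move to (1,6). |black|=6
Step 15: on BLACK (1,6): turn L to W, flip to white, move to (1,5). |black|=5
Step 16: on WHITE (1,5): turn R to N, flip to black, move to (0,5). |black|=6
Step 17: on WHITE (0,5): turn R to E, flip to black, move to (0,6). |black|=7
Step 18: on WHITE (0,6): turn R to S, flip to black, move to (1,6). |black|=8
Step 19: on WHITE (1,6): turn R to W, flip to black, move to (1,5). |black|=9
Step 20: on BLACK (1,5): turn L to S, flip to white, move to (2,5). |black|=8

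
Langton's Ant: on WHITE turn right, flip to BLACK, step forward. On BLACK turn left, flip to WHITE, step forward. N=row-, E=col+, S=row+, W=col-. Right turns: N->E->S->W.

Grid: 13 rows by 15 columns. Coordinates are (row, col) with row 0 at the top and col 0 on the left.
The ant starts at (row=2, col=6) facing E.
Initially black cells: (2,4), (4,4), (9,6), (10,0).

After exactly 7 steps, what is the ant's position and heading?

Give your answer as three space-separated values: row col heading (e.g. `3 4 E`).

Answer: 2 7 S

Derivation:
Step 1: on WHITE (2,6): turn R to S, flip to black, move to (3,6). |black|=5
Step 2: on WHITE (3,6): turn R to W, flip to black, move to (3,5). |black|=6
Step 3: on WHITE (3,5): turn R to N, flip to black, move to (2,5). |black|=7
Step 4: on WHITE (2,5): turn R to E, flip to black, move to (2,6). |black|=8
Step 5: on BLACK (2,6): turn L to N, flip to white, move to (1,6). |black|=7
Step 6: on WHITE (1,6): turn R to E, flip to black, move to (1,7). |black|=8
Step 7: on WHITE (1,7): turn R to S, flip to black, move to (2,7). |black|=9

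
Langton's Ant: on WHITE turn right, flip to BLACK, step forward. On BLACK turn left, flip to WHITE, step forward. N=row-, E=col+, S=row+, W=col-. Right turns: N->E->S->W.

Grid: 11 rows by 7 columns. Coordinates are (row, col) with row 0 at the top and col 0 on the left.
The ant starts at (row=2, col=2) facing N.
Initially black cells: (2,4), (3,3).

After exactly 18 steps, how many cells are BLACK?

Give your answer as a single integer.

Step 1: on WHITE (2,2): turn R to E, flip to black, move to (2,3). |black|=3
Step 2: on WHITE (2,3): turn R to S, flip to black, move to (3,3). |black|=4
Step 3: on BLACK (3,3): turn L to E, flip to white, move to (3,4). |black|=3
Step 4: on WHITE (3,4): turn R to S, flip to black, move to (4,4). |black|=4
Step 5: on WHITE (4,4): turn R to W, flip to black, move to (4,3). |black|=5
Step 6: on WHITE (4,3): turn R to N, flip to black, move to (3,3). |black|=6
Step 7: on WHITE (3,3): turn R to E, flip to black, move to (3,4). |black|=7
Step 8: on BLACK (3,4): turn L to N, flip to white, move to (2,4). |black|=6
Step 9: on BLACK (2,4): turn L to W, flip to white, move to (2,3). |black|=5
Step 10: on BLACK (2,3): turn L to S, flip to white, move to (3,3). |black|=4
Step 11: on BLACK (3,3): turn L to E, flip to white, move to (3,4). |black|=3
Step 12: on WHITE (3,4): turn R to S, flip to black, move to (4,4). |black|=4
Step 13: on BLACK (4,4): turn L to E, flip to white, move to (4,5). |black|=3
Step 14: on WHITE (4,5): turn R to S, flip to black, move to (5,5). |black|=4
Step 15: on WHITE (5,5): turn R to W, flip to black, move to (5,4). |black|=5
Step 16: on WHITE (5,4): turn R to N, flip to black, move to (4,4). |black|=6
Step 17: on WHITE (4,4): turn R to E, flip to black, move to (4,5). |black|=7
Step 18: on BLACK (4,5): turn L to N, flip to white, move to (3,5). |black|=6

Answer: 6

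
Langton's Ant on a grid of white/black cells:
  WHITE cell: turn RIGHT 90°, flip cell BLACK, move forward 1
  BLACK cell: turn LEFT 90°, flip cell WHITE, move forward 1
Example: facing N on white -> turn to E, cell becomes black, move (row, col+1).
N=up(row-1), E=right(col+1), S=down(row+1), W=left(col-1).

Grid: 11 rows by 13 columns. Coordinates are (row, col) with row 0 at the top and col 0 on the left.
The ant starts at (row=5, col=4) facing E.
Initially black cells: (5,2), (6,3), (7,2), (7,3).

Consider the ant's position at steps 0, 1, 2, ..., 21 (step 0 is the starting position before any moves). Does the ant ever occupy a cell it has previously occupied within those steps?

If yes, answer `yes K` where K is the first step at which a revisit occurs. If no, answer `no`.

Answer: yes 7

Derivation:
Step 1: on WHITE (5,4): turn R to S, flip to black, move to (6,4). |black|=5 — new cell
Step 2: on WHITE (6,4): turn R to W, flip to black, move to (6,3). |black|=6 — new cell
Step 3: on BLACK (6,3): turn L to S, flip to white, move to (7,3). |black|=5 — new cell
Step 4: on BLACK (7,3): turn L to E, flip to white, move to (7,4). |black|=4 — new cell
Step 5: on WHITE (7,4): turn R to S, flip to black, move to (8,4). |black|=5 — new cell
Step 6: on WHITE (8,4): turn R to W, flip to black, move to (8,3). |black|=6 — new cell
Step 7: on WHITE (8,3): turn R to N, flip to black, move to (7,3). |black|=7 — REVISIT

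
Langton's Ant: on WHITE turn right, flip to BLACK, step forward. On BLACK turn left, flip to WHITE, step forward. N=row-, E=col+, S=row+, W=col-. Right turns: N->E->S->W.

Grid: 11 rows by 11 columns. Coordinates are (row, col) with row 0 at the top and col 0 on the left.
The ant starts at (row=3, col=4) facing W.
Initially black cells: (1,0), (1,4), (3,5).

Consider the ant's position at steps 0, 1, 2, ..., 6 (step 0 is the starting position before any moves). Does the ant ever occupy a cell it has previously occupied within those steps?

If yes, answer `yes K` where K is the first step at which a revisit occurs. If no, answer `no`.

Answer: no

Derivation:
Step 1: on WHITE (3,4): turn R to N, flip to black, move to (2,4). |black|=4 — new cell
Step 2: on WHITE (2,4): turn R to E, flip to black, move to (2,5). |black|=5 — new cell
Step 3: on WHITE (2,5): turn R to S, flip to black, move to (3,5). |black|=6 — new cell
Step 4: on BLACK (3,5): turn L to E, flip to white, move to (3,6). |black|=5 — new cell
Step 5: on WHITE (3,6): turn R to S, flip to black, move to (4,6). |black|=6 — new cell
Step 6: on WHITE (4,6): turn R to W, flip to black, move to (4,5). |black|=7 — new cell
No revisit within 6 steps.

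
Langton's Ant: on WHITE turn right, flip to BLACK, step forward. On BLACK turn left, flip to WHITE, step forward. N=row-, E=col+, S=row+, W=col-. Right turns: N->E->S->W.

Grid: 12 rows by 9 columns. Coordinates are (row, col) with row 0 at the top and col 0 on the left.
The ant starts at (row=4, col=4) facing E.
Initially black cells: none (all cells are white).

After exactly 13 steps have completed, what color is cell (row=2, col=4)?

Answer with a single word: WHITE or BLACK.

Step 1: on WHITE (4,4): turn R to S, flip to black, move to (5,4). |black|=1
Step 2: on WHITE (5,4): turn R to W, flip to black, move to (5,3). |black|=2
Step 3: on WHITE (5,3): turn R to N, flip to black, move to (4,3). |black|=3
Step 4: on WHITE (4,3): turn R to E, flip to black, move to (4,4). |black|=4
Step 5: on BLACK (4,4): turn L to N, flip to white, move to (3,4). |black|=3
Step 6: on WHITE (3,4): turn R to E, flip to black, move to (3,5). |black|=4
Step 7: on WHITE (3,5): turn R to S, flip to black, move to (4,5). |black|=5
Step 8: on WHITE (4,5): turn R to W, flip to black, move to (4,4). |black|=6
Step 9: on WHITE (4,4): turn R to N, flip to black, move to (3,4). |black|=7
Step 10: on BLACK (3,4): turn L to W, flip to white, move to (3,3). |black|=6
Step 11: on WHITE (3,3): turn R to N, flip to black, move to (2,3). |black|=7
Step 12: on WHITE (2,3): turn R to E, flip to black, move to (2,4). |black|=8
Step 13: on WHITE (2,4): turn R to S, flip to black, move to (3,4). |black|=9

Answer: BLACK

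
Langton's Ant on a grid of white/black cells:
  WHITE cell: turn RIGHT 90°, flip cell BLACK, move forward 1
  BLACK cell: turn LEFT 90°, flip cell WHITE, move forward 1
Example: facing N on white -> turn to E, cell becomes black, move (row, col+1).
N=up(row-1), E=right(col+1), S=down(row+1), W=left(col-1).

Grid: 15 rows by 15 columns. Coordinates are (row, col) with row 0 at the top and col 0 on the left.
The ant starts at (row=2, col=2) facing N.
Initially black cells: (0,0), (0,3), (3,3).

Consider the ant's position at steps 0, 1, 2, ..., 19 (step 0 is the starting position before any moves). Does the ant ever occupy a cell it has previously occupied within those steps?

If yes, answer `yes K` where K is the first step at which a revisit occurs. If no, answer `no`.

Step 1: on WHITE (2,2): turn R to E, flip to black, move to (2,3). |black|=4 — new cell
Step 2: on WHITE (2,3): turn R to S, flip to black, move to (3,3). |black|=5 — new cell
Step 3: on BLACK (3,3): turn L to E, flip to white, move to (3,4). |black|=4 — new cell
Step 4: on WHITE (3,4): turn R to S, flip to black, move to (4,4). |black|=5 — new cell
Step 5: on WHITE (4,4): turn R to W, flip to black, move to (4,3). |black|=6 — new cell
Step 6: on WHITE (4,3): turn R to N, flip to black, move to (3,3). |black|=7 — REVISIT

Answer: yes 6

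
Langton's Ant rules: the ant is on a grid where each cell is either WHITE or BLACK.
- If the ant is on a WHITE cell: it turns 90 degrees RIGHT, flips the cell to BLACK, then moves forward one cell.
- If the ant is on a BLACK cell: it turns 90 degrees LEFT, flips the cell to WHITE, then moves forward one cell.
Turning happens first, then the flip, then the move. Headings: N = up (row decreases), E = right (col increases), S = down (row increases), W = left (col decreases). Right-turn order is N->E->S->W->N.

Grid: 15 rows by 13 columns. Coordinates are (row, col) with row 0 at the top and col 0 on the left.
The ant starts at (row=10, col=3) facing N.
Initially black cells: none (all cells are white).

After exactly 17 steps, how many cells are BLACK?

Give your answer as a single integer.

Step 1: on WHITE (10,3): turn R to E, flip to black, move to (10,4). |black|=1
Step 2: on WHITE (10,4): turn R to S, flip to black, move to (11,4). |black|=2
Step 3: on WHITE (11,4): turn R to W, flip to black, move to (11,3). |black|=3
Step 4: on WHITE (11,3): turn R to N, flip to black, move to (10,3). |black|=4
Step 5: on BLACK (10,3): turn L to W, flip to white, move to (10,2). |black|=3
Step 6: on WHITE (10,2): turn R to N, flip to black, move to (9,2). |black|=4
Step 7: on WHITE (9,2): turn R to E, flip to black, move to (9,3). |black|=5
Step 8: on WHITE (9,3): turn R to S, flip to black, move to (10,3). |black|=6
Step 9: on WHITE (10,3): turn R to W, flip to black, move to (10,2). |black|=7
Step 10: on BLACK (10,2): turn L to S, flip to white, move to (11,2). |black|=6
Step 11: on WHITE (11,2): turn R to W, flip to black, move to (11,1). |black|=7
Step 12: on WHITE (11,1): turn R to N, flip to black, move to (10,1). |black|=8
Step 13: on WHITE (10,1): turn R to E, flip to black, move to (10,2). |black|=9
Step 14: on WHITE (10,2): turn R to S, flip to black, move to (11,2). |black|=10
Step 15: on BLACK (11,2): turn L to E, flip to white, move to (11,3). |black|=9
Step 16: on BLACK (11,3): turn L to N, flip to white, move to (10,3). |black|=8
Step 17: on BLACK (10,3): turn L to W, flip to white, move to (10,2). |black|=7

Answer: 7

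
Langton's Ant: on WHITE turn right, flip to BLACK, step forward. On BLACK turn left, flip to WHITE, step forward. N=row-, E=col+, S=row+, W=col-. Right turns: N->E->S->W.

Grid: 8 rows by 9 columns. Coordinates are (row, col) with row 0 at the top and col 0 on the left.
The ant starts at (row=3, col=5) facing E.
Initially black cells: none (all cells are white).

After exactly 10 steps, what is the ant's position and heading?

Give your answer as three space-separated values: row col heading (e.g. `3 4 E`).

Step 1: on WHITE (3,5): turn R to S, flip to black, move to (4,5). |black|=1
Step 2: on WHITE (4,5): turn R to W, flip to black, move to (4,4). |black|=2
Step 3: on WHITE (4,4): turn R to N, flip to black, move to (3,4). |black|=3
Step 4: on WHITE (3,4): turn R to E, flip to black, move to (3,5). |black|=4
Step 5: on BLACK (3,5): turn L to N, flip to white, move to (2,5). |black|=3
Step 6: on WHITE (2,5): turn R to E, flip to black, move to (2,6). |black|=4
Step 7: on WHITE (2,6): turn R to S, flip to black, move to (3,6). |black|=5
Step 8: on WHITE (3,6): turn R to W, flip to black, move to (3,5). |black|=6
Step 9: on WHITE (3,5): turn R to N, flip to black, move to (2,5). |black|=7
Step 10: on BLACK (2,5): turn L to W, flip to white, move to (2,4). |black|=6

Answer: 2 4 W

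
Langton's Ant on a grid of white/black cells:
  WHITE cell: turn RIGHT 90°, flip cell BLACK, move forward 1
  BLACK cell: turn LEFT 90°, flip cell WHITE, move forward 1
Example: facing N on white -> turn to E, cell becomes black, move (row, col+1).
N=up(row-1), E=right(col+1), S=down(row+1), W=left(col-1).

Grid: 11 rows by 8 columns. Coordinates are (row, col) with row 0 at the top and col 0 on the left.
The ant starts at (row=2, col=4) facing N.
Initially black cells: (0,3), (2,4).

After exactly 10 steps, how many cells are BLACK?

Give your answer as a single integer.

Step 1: on BLACK (2,4): turn L to W, flip to white, move to (2,3). |black|=1
Step 2: on WHITE (2,3): turn R to N, flip to black, move to (1,3). |black|=2
Step 3: on WHITE (1,3): turn R to E, flip to black, move to (1,4). |black|=3
Step 4: on WHITE (1,4): turn R to S, flip to black, move to (2,4). |black|=4
Step 5: on WHITE (2,4): turn R to W, flip to black, move to (2,3). |black|=5
Step 6: on BLACK (2,3): turn L to S, flip to white, move to (3,3). |black|=4
Step 7: on WHITE (3,3): turn R to W, flip to black, move to (3,2). |black|=5
Step 8: on WHITE (3,2): turn R to N, flip to black, move to (2,2). |black|=6
Step 9: on WHITE (2,2): turn R to E, flip to black, move to (2,3). |black|=7
Step 10: on WHITE (2,3): turn R to S, flip to black, move to (3,3). |black|=8

Answer: 8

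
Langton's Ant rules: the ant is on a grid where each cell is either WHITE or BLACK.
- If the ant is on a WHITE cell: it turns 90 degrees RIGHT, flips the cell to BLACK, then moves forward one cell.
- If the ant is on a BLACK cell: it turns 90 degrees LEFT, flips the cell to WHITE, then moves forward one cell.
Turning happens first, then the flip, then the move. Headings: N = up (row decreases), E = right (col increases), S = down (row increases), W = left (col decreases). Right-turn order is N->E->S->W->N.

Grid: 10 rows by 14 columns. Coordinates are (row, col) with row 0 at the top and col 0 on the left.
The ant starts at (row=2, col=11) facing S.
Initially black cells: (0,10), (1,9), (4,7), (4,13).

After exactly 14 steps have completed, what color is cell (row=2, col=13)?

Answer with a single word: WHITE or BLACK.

Answer: BLACK

Derivation:
Step 1: on WHITE (2,11): turn R to W, flip to black, move to (2,10). |black|=5
Step 2: on WHITE (2,10): turn R to N, flip to black, move to (1,10). |black|=6
Step 3: on WHITE (1,10): turn R to E, flip to black, move to (1,11). |black|=7
Step 4: on WHITE (1,11): turn R to S, flip to black, move to (2,11). |black|=8
Step 5: on BLACK (2,11): turn L to E, flip to white, move to (2,12). |black|=7
Step 6: on WHITE (2,12): turn R to S, flip to black, move to (3,12). |black|=8
Step 7: on WHITE (3,12): turn R to W, flip to black, move to (3,11). |black|=9
Step 8: on WHITE (3,11): turn R to N, flip to black, move to (2,11). |black|=10
Step 9: on WHITE (2,11): turn R to E, flip to black, move to (2,12). |black|=11
Step 10: on BLACK (2,12): turn L to N, flip to white, move to (1,12). |black|=10
Step 11: on WHITE (1,12): turn R to E, flip to black, move to (1,13). |black|=11
Step 12: on WHITE (1,13): turn R to S, flip to black, move to (2,13). |black|=12
Step 13: on WHITE (2,13): turn R to W, flip to black, move to (2,12). |black|=13
Step 14: on WHITE (2,12): turn R to N, flip to black, move to (1,12). |black|=14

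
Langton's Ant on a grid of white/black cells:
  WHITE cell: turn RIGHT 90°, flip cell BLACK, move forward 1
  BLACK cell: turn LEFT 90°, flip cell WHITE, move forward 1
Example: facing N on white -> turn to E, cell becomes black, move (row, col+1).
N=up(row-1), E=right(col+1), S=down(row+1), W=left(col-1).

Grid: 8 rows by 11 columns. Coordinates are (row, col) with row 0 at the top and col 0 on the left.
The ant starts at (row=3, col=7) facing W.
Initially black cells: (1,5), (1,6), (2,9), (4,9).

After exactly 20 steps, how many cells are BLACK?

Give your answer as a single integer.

Step 1: on WHITE (3,7): turn R to N, flip to black, move to (2,7). |black|=5
Step 2: on WHITE (2,7): turn R to E, flip to black, move to (2,8). |black|=6
Step 3: on WHITE (2,8): turn R to S, flip to black, move to (3,8). |black|=7
Step 4: on WHITE (3,8): turn R to W, flip to black, move to (3,7). |black|=8
Step 5: on BLACK (3,7): turn L to S, flip to white, move to (4,7). |black|=7
Step 6: on WHITE (4,7): turn R to W, flip to black, move to (4,6). |black|=8
Step 7: on WHITE (4,6): turn R to N, flip to black, move to (3,6). |black|=9
Step 8: on WHITE (3,6): turn R to E, flip to black, move to (3,7). |black|=10
Step 9: on WHITE (3,7): turn R to S, flip to black, move to (4,7). |black|=11
Step 10: on BLACK (4,7): turn L to E, flip to white, move to (4,8). |black|=10
Step 11: on WHITE (4,8): turn R to S, flip to black, move to (5,8). |black|=11
Step 12: on WHITE (5,8): turn R to W, flip to black, move to (5,7). |black|=12
Step 13: on WHITE (5,7): turn R to N, flip to black, move to (4,7). |black|=13
Step 14: on WHITE (4,7): turn R to E, flip to black, move to (4,8). |black|=14
Step 15: on BLACK (4,8): turn L to N, flip to white, move to (3,8). |black|=13
Step 16: on BLACK (3,8): turn L to W, flip to white, move to (3,7). |black|=12
Step 17: on BLACK (3,7): turn L to S, flip to white, move to (4,7). |black|=11
Step 18: on BLACK (4,7): turn L to E, flip to white, move to (4,8). |black|=10
Step 19: on WHITE (4,8): turn R to S, flip to black, move to (5,8). |black|=11
Step 20: on BLACK (5,8): turn L to E, flip to white, move to (5,9). |black|=10

Answer: 10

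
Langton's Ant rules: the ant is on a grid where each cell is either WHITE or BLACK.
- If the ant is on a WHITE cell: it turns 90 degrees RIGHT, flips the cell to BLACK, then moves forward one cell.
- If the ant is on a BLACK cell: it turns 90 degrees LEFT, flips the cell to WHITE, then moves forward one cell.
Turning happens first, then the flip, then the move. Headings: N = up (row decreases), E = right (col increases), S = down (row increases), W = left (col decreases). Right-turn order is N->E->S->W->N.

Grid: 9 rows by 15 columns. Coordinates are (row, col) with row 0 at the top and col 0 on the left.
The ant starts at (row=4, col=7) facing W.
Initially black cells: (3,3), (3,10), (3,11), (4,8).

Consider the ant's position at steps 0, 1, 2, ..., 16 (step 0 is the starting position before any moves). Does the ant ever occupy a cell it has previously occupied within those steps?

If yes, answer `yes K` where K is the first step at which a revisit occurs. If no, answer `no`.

Step 1: on WHITE (4,7): turn R to N, flip to black, move to (3,7). |black|=5 — new cell
Step 2: on WHITE (3,7): turn R to E, flip to black, move to (3,8). |black|=6 — new cell
Step 3: on WHITE (3,8): turn R to S, flip to black, move to (4,8). |black|=7 — new cell
Step 4: on BLACK (4,8): turn L to E, flip to white, move to (4,9). |black|=6 — new cell
Step 5: on WHITE (4,9): turn R to S, flip to black, move to (5,9). |black|=7 — new cell
Step 6: on WHITE (5,9): turn R to W, flip to black, move to (5,8). |black|=8 — new cell
Step 7: on WHITE (5,8): turn R to N, flip to black, move to (4,8). |black|=9 — REVISIT

Answer: yes 7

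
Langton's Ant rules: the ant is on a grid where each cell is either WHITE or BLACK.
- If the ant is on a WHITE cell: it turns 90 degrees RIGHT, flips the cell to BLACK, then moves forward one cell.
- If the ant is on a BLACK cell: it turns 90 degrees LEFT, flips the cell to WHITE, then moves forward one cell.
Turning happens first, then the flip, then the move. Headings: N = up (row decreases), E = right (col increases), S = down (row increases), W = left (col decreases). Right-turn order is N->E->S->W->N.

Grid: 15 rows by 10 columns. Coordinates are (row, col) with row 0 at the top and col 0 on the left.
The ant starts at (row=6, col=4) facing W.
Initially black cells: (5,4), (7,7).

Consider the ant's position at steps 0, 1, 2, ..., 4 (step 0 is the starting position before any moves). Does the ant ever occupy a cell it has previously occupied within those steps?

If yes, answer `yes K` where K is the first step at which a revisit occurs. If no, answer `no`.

Answer: no

Derivation:
Step 1: on WHITE (6,4): turn R to N, flip to black, move to (5,4). |black|=3 — new cell
Step 2: on BLACK (5,4): turn L to W, flip to white, move to (5,3). |black|=2 — new cell
Step 3: on WHITE (5,3): turn R to N, flip to black, move to (4,3). |black|=3 — new cell
Step 4: on WHITE (4,3): turn R to E, flip to black, move to (4,4). |black|=4 — new cell
No revisit within 4 steps.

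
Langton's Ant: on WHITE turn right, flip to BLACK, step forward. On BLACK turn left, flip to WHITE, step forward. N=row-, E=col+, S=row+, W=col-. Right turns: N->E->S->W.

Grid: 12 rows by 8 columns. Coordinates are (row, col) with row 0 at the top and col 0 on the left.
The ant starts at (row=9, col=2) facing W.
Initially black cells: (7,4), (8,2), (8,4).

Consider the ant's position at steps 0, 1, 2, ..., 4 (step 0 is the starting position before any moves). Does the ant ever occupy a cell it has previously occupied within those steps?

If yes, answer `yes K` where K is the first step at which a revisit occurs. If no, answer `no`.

Answer: no

Derivation:
Step 1: on WHITE (9,2): turn R to N, flip to black, move to (8,2). |black|=4 — new cell
Step 2: on BLACK (8,2): turn L to W, flip to white, move to (8,1). |black|=3 — new cell
Step 3: on WHITE (8,1): turn R to N, flip to black, move to (7,1). |black|=4 — new cell
Step 4: on WHITE (7,1): turn R to E, flip to black, move to (7,2). |black|=5 — new cell
No revisit within 4 steps.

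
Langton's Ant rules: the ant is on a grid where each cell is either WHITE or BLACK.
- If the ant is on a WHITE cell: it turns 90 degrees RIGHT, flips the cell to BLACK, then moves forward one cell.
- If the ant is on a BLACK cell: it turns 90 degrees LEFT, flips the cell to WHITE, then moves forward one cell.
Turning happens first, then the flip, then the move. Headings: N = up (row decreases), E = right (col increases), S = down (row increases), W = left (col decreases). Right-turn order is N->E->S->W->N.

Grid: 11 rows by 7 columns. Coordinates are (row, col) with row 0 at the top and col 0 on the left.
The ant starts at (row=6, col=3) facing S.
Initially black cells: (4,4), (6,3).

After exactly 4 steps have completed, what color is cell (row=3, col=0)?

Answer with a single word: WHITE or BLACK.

Answer: WHITE

Derivation:
Step 1: on BLACK (6,3): turn L to E, flip to white, move to (6,4). |black|=1
Step 2: on WHITE (6,4): turn R to S, flip to black, move to (7,4). |black|=2
Step 3: on WHITE (7,4): turn R to W, flip to black, move to (7,3). |black|=3
Step 4: on WHITE (7,3): turn R to N, flip to black, move to (6,3). |black|=4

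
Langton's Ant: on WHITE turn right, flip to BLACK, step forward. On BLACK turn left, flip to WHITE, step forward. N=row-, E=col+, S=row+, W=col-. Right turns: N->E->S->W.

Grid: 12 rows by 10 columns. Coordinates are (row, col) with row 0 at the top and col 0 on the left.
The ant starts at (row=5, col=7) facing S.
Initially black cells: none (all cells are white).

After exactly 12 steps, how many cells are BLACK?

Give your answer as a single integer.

Answer: 8

Derivation:
Step 1: on WHITE (5,7): turn R to W, flip to black, move to (5,6). |black|=1
Step 2: on WHITE (5,6): turn R to N, flip to black, move to (4,6). |black|=2
Step 3: on WHITE (4,6): turn R to E, flip to black, move to (4,7). |black|=3
Step 4: on WHITE (4,7): turn R to S, flip to black, move to (5,7). |black|=4
Step 5: on BLACK (5,7): turn L to E, flip to white, move to (5,8). |black|=3
Step 6: on WHITE (5,8): turn R to S, flip to black, move to (6,8). |black|=4
Step 7: on WHITE (6,8): turn R to W, flip to black, move to (6,7). |black|=5
Step 8: on WHITE (6,7): turn R to N, flip to black, move to (5,7). |black|=6
Step 9: on WHITE (5,7): turn R to E, flip to black, move to (5,8). |black|=7
Step 10: on BLACK (5,8): turn L to N, flip to white, move to (4,8). |black|=6
Step 11: on WHITE (4,8): turn R to E, flip to black, move to (4,9). |black|=7
Step 12: on WHITE (4,9): turn R to S, flip to black, move to (5,9). |black|=8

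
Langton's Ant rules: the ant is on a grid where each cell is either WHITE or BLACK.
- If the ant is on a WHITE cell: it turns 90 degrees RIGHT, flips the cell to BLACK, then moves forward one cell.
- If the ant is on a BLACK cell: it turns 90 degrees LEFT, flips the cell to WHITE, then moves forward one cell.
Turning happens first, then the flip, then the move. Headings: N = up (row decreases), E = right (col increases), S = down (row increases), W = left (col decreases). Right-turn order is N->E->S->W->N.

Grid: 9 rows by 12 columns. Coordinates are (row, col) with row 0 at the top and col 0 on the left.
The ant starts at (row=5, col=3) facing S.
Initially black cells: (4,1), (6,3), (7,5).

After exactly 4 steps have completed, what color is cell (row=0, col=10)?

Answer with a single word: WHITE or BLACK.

Answer: WHITE

Derivation:
Step 1: on WHITE (5,3): turn R to W, flip to black, move to (5,2). |black|=4
Step 2: on WHITE (5,2): turn R to N, flip to black, move to (4,2). |black|=5
Step 3: on WHITE (4,2): turn R to E, flip to black, move to (4,3). |black|=6
Step 4: on WHITE (4,3): turn R to S, flip to black, move to (5,3). |black|=7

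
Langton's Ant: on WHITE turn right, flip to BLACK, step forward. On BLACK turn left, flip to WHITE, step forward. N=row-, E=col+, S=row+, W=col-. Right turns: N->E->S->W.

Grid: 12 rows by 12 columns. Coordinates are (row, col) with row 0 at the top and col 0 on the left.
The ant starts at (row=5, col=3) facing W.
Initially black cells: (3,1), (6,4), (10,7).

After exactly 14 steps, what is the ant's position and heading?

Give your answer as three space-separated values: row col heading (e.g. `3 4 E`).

Answer: 6 2 W

Derivation:
Step 1: on WHITE (5,3): turn R to N, flip to black, move to (4,3). |black|=4
Step 2: on WHITE (4,3): turn R to E, flip to black, move to (4,4). |black|=5
Step 3: on WHITE (4,4): turn R to S, flip to black, move to (5,4). |black|=6
Step 4: on WHITE (5,4): turn R to W, flip to black, move to (5,3). |black|=7
Step 5: on BLACK (5,3): turn L to S, flip to white, move to (6,3). |black|=6
Step 6: on WHITE (6,3): turn R to W, flip to black, move to (6,2). |black|=7
Step 7: on WHITE (6,2): turn R to N, flip to black, move to (5,2). |black|=8
Step 8: on WHITE (5,2): turn R to E, flip to black, move to (5,3). |black|=9
Step 9: on WHITE (5,3): turn R to S, flip to black, move to (6,3). |black|=10
Step 10: on BLACK (6,3): turn L to E, flip to white, move to (6,4). |black|=9
Step 11: on BLACK (6,4): turn L to N, flip to white, move to (5,4). |black|=8
Step 12: on BLACK (5,4): turn L to W, flip to white, move to (5,3). |black|=7
Step 13: on BLACK (5,3): turn L to S, flip to white, move to (6,3). |black|=6
Step 14: on WHITE (6,3): turn R to W, flip to black, move to (6,2). |black|=7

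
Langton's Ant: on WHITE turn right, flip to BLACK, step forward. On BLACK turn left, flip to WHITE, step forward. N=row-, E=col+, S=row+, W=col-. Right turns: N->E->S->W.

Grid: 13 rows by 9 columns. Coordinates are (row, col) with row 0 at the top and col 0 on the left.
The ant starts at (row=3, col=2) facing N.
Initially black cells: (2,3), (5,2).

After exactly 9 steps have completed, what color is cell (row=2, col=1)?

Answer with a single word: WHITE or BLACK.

Answer: BLACK

Derivation:
Step 1: on WHITE (3,2): turn R to E, flip to black, move to (3,3). |black|=3
Step 2: on WHITE (3,3): turn R to S, flip to black, move to (4,3). |black|=4
Step 3: on WHITE (4,3): turn R to W, flip to black, move to (4,2). |black|=5
Step 4: on WHITE (4,2): turn R to N, flip to black, move to (3,2). |black|=6
Step 5: on BLACK (3,2): turn L to W, flip to white, move to (3,1). |black|=5
Step 6: on WHITE (3,1): turn R to N, flip to black, move to (2,1). |black|=6
Step 7: on WHITE (2,1): turn R to E, flip to black, move to (2,2). |black|=7
Step 8: on WHITE (2,2): turn R to S, flip to black, move to (3,2). |black|=8
Step 9: on WHITE (3,2): turn R to W, flip to black, move to (3,1). |black|=9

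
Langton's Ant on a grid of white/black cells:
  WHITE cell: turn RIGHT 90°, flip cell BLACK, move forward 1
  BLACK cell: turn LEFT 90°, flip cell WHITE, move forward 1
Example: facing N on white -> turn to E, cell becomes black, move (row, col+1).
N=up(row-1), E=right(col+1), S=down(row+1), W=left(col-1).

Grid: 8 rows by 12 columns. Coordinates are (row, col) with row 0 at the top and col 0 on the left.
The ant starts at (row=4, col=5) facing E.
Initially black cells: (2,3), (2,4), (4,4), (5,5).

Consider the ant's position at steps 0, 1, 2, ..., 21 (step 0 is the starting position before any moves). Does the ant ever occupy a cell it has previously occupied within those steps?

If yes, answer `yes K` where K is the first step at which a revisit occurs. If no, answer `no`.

Step 1: on WHITE (4,5): turn R to S, flip to black, move to (5,5). |black|=5 — new cell
Step 2: on BLACK (5,5): turn L to E, flip to white, move to (5,6). |black|=4 — new cell
Step 3: on WHITE (5,6): turn R to S, flip to black, move to (6,6). |black|=5 — new cell
Step 4: on WHITE (6,6): turn R to W, flip to black, move to (6,5). |black|=6 — new cell
Step 5: on WHITE (6,5): turn R to N, flip to black, move to (5,5). |black|=7 — REVISIT

Answer: yes 5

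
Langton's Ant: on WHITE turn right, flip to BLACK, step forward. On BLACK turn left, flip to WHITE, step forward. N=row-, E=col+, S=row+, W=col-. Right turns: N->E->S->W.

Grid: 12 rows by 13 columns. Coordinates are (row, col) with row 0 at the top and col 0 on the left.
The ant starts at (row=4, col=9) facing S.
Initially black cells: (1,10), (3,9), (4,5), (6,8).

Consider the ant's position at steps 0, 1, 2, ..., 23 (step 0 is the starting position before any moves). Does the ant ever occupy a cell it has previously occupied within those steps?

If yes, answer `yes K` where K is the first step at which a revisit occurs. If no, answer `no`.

Answer: yes 7

Derivation:
Step 1: on WHITE (4,9): turn R to W, flip to black, move to (4,8). |black|=5 — new cell
Step 2: on WHITE (4,8): turn R to N, flip to black, move to (3,8). |black|=6 — new cell
Step 3: on WHITE (3,8): turn R to E, flip to black, move to (3,9). |black|=7 — new cell
Step 4: on BLACK (3,9): turn L to N, flip to white, move to (2,9). |black|=6 — new cell
Step 5: on WHITE (2,9): turn R to E, flip to black, move to (2,10). |black|=7 — new cell
Step 6: on WHITE (2,10): turn R to S, flip to black, move to (3,10). |black|=8 — new cell
Step 7: on WHITE (3,10): turn R to W, flip to black, move to (3,9). |black|=9 — REVISIT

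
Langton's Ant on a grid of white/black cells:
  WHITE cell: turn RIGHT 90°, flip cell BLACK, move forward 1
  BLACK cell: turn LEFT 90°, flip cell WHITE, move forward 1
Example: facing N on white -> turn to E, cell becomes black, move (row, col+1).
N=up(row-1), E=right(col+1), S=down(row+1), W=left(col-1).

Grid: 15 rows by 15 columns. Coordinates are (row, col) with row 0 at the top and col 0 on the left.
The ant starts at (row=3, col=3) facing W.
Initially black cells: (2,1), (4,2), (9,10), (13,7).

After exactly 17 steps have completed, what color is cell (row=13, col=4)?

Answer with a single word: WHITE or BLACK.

Step 1: on WHITE (3,3): turn R to N, flip to black, move to (2,3). |black|=5
Step 2: on WHITE (2,3): turn R to E, flip to black, move to (2,4). |black|=6
Step 3: on WHITE (2,4): turn R to S, flip to black, move to (3,4). |black|=7
Step 4: on WHITE (3,4): turn R to W, flip to black, move to (3,3). |black|=8
Step 5: on BLACK (3,3): turn L to S, flip to white, move to (4,3). |black|=7
Step 6: on WHITE (4,3): turn R to W, flip to black, move to (4,2). |black|=8
Step 7: on BLACK (4,2): turn L to S, flip to white, move to (5,2). |black|=7
Step 8: on WHITE (5,2): turn R to W, flip to black, move to (5,1). |black|=8
Step 9: on WHITE (5,1): turn R to N, flip to black, move to (4,1). |black|=9
Step 10: on WHITE (4,1): turn R to E, flip to black, move to (4,2). |black|=10
Step 11: on WHITE (4,2): turn R to S, flip to black, move to (5,2). |black|=11
Step 12: on BLACK (5,2): turn L to E, flip to white, move to (5,3). |black|=10
Step 13: on WHITE (5,3): turn R to S, flip to black, move to (6,3). |black|=11
Step 14: on WHITE (6,3): turn R to W, flip to black, move to (6,2). |black|=12
Step 15: on WHITE (6,2): turn R to N, flip to black, move to (5,2). |black|=13
Step 16: on WHITE (5,2): turn R to E, flip to black, move to (5,3). |black|=14
Step 17: on BLACK (5,3): turn L to N, flip to white, move to (4,3). |black|=13

Answer: WHITE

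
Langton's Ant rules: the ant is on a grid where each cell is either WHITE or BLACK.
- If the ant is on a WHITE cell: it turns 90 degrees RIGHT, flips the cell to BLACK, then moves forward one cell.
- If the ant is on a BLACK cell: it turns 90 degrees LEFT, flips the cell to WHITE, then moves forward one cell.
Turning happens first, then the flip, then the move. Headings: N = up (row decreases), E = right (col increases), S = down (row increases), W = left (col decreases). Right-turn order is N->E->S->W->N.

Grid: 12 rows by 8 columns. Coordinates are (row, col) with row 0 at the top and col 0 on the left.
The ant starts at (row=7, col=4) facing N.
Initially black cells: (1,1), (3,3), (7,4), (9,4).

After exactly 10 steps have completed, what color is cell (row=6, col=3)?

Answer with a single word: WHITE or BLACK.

Answer: BLACK

Derivation:
Step 1: on BLACK (7,4): turn L to W, flip to white, move to (7,3). |black|=3
Step 2: on WHITE (7,3): turn R to N, flip to black, move to (6,3). |black|=4
Step 3: on WHITE (6,3): turn R to E, flip to black, move to (6,4). |black|=5
Step 4: on WHITE (6,4): turn R to S, flip to black, move to (7,4). |black|=6
Step 5: on WHITE (7,4): turn R to W, flip to black, move to (7,3). |black|=7
Step 6: on BLACK (7,3): turn L to S, flip to white, move to (8,3). |black|=6
Step 7: on WHITE (8,3): turn R to W, flip to black, move to (8,2). |black|=7
Step 8: on WHITE (8,2): turn R to N, flip to black, move to (7,2). |black|=8
Step 9: on WHITE (7,2): turn R to E, flip to black, move to (7,3). |black|=9
Step 10: on WHITE (7,3): turn R to S, flip to black, move to (8,3). |black|=10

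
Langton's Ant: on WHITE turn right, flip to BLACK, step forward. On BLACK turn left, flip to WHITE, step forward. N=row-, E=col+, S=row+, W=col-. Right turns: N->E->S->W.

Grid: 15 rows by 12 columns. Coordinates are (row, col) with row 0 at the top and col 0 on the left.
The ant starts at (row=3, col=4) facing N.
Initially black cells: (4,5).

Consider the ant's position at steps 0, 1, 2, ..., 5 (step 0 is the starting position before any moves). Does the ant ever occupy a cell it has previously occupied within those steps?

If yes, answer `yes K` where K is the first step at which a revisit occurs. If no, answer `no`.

Answer: no

Derivation:
Step 1: on WHITE (3,4): turn R to E, flip to black, move to (3,5). |black|=2 — new cell
Step 2: on WHITE (3,5): turn R to S, flip to black, move to (4,5). |black|=3 — new cell
Step 3: on BLACK (4,5): turn L to E, flip to white, move to (4,6). |black|=2 — new cell
Step 4: on WHITE (4,6): turn R to S, flip to black, move to (5,6). |black|=3 — new cell
Step 5: on WHITE (5,6): turn R to W, flip to black, move to (5,5). |black|=4 — new cell
No revisit within 5 steps.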